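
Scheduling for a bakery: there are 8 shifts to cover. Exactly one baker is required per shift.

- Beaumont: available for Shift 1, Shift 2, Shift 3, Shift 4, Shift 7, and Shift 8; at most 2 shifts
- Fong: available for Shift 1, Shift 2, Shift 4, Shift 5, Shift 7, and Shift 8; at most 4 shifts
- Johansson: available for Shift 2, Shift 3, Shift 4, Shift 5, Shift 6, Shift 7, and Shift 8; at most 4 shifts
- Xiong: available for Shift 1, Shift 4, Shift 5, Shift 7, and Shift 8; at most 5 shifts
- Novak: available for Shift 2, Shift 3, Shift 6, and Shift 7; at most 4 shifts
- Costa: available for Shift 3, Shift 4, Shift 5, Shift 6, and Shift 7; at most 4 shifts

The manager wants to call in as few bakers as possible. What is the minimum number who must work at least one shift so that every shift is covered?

8 slots to fill and no one can take more than 5, so at least ⌈8/5⌉ = 2 bakers are needed.
Fong and Johansson alone can cover everything: Shift 1→Fong, Shift 2→Fong, Shift 3→Johansson, Shift 4→Fong, Shift 5→Fong, Shift 6→Johansson, Shift 7→Johansson, Shift 8→Johansson.

2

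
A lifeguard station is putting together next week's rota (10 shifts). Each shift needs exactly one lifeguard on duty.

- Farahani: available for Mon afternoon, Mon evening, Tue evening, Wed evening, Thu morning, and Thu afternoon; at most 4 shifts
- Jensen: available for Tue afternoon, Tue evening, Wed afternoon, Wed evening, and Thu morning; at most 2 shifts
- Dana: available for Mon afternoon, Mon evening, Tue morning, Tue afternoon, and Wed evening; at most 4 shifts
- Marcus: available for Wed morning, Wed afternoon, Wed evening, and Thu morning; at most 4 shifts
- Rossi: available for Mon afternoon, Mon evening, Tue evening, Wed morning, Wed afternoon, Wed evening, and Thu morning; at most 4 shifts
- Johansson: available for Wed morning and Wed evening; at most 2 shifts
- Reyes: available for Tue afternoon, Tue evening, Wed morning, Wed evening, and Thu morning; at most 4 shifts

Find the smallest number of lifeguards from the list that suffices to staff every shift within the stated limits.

3

10 slots to fill and no one can take more than 4, so at least ⌈10/4⌉ = 3 lifeguards are needed.
Farahani, Dana, and Marcus alone can cover everything: Mon afternoon→Farahani, Mon evening→Farahani, Tue morning→Dana, Tue afternoon→Dana, Tue evening→Farahani, Wed morning→Marcus, Wed afternoon→Marcus, Wed evening→Dana, Thu morning→Marcus, Thu afternoon→Farahani.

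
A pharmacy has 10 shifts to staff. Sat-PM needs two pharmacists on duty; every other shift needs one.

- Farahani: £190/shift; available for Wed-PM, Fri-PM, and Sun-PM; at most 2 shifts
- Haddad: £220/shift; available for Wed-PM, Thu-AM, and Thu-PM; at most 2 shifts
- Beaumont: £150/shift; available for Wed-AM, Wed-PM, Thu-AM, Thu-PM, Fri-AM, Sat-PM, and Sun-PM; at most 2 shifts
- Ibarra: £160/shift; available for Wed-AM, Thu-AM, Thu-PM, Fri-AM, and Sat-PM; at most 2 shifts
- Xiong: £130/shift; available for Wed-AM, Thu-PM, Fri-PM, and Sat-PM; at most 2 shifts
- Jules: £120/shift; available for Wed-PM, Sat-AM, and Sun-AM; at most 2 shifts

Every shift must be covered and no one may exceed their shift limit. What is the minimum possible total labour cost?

£1720

Sat-AM can only be covered by Jules, so that assignment is forced.
Sun-AM can only be covered by Jules, so that assignment is forced.
Picking the cheapest available pharmacist for each shift independently would cost £1480, but that ignores the shift limits.
An optimal schedule: Wed-AM→Xiong, Wed-PM→Farahani, Thu-AM→Ibarra, Thu-PM→Haddad, Fri-AM→Beaumont, Fri-PM→Xiong, Sat-AM→Jules, Sat-PM→Beaumont+Ibarra, Sun-AM→Jules, Sun-PM→Farahani.
Total: 130 + 190 + 160 + 220 + 150 + 130 + 120 + 150 + 160 + 120 + 190 = £1720.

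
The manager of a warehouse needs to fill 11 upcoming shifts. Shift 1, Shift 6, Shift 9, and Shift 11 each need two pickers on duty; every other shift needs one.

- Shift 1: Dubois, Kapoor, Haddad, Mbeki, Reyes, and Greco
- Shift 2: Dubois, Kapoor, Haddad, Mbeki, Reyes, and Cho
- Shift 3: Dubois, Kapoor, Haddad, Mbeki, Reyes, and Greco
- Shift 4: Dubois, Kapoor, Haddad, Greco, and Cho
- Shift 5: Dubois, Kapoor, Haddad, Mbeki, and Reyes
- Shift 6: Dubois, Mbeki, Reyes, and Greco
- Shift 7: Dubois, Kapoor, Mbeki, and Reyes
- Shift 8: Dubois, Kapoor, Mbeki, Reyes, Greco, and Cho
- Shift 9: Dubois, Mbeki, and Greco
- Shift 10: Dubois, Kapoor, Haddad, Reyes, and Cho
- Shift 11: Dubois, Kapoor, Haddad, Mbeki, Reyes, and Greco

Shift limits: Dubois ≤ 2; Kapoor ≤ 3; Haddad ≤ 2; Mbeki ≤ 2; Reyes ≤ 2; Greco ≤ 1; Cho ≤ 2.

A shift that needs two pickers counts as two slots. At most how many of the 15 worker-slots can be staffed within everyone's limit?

Total capacity across all pickers is 2+3+2+2+2+1+2 = 14, and 15 slots are needed, so at most 14 can be filled.
An assignment achieving 14: Shift 1→Haddad+Reyes, Shift 2→Cho, Shift 3→Reyes, Shift 4→Kapoor, Shift 5→Kapoor, Shift 6→Dubois+Mbeki, Shift 7→Kapoor, Shift 8→Cho, Shift 9→Dubois+Mbeki, Shift 10→Haddad, Shift 11→Greco.
Loads: Dubois 2/2, Kapoor 3/3, Haddad 2/2, Mbeki 2/2, Reyes 2/2, Greco 1/1, Cho 2/2.

14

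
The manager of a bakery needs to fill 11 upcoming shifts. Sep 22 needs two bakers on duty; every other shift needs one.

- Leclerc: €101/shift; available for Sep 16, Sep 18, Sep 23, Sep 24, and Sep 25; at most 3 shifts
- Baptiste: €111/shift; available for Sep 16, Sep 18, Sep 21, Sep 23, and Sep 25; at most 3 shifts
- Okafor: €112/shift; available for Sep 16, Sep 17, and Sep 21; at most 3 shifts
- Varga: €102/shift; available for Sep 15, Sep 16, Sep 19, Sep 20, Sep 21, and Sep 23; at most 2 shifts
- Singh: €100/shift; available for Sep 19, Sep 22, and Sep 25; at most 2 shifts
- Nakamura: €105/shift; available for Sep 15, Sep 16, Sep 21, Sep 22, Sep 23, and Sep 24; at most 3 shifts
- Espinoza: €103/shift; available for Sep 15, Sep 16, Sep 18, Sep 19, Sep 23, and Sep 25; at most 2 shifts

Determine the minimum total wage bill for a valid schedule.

€1235

Sep 17 can only be covered by Okafor, so that assignment is forced.
Sep 20 can only be covered by Varga, so that assignment is forced.
Sep 22 can only be covered by Singh and Nakamura, so that assignment is forced.
Picking the cheapest available baker for each shift independently would cost €1227, but that ignores the shift limits.
An optimal schedule: Sep 15→Varga, Sep 16→Espinoza, Sep 17→Okafor, Sep 18→Leclerc, Sep 19→Singh, Sep 20→Varga, Sep 21→Nakamura, Sep 22→Singh+Nakamura, Sep 23→Espinoza, Sep 24→Leclerc, Sep 25→Leclerc.
Total: 102 + 103 + 112 + 101 + 100 + 102 + 105 + 100 + 105 + 103 + 101 + 101 = €1235.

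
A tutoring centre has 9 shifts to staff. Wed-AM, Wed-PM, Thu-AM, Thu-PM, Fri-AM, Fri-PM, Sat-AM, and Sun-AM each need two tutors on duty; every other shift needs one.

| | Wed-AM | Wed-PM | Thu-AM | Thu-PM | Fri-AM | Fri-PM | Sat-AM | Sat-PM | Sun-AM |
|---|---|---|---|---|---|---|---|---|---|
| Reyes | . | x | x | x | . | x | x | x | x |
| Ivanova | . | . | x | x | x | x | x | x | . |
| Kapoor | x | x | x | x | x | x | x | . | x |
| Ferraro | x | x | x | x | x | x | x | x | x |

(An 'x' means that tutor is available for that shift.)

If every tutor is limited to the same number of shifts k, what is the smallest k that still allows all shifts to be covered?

5

With 4 tutors and 17 worker-slots to fill, someone must work at least ⌈17/4⌉ = 5 shifts, so k ≥ 5.
k = 5 works: Wed-AM→Kapoor+Ferraro, Wed-PM→Reyes+Kapoor, Thu-AM→Reyes+Ivanova, Thu-PM→Reyes+Ivanova, Fri-AM→Ivanova+Kapoor, Fri-PM→Ivanova+Kapoor, Sat-AM→Ivanova+Ferraro, Sat-PM→Reyes, Sun-AM→Reyes+Kapoor.
Loads: Reyes 5, Ivanova 5, Kapoor 5, Ferraro 2 — all ≤ 5.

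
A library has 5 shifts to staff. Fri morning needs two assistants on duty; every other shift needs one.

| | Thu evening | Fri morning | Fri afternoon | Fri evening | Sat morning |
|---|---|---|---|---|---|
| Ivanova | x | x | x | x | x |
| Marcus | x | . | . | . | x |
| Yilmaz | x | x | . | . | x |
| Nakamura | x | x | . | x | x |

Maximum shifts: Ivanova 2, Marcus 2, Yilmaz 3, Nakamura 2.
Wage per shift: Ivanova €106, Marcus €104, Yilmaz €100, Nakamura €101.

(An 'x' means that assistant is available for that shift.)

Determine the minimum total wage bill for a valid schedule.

Fri afternoon can only be covered by Ivanova, so that assignment is forced.
Picking the cheapest available assistant for each shift independently would cost €608, and that bound is achievable.
An optimal schedule: Thu evening→Yilmaz, Fri morning→Yilmaz+Nakamura, Fri afternoon→Ivanova, Fri evening→Nakamura, Sat morning→Yilmaz.
Total: 100 + 100 + 101 + 106 + 101 + 100 = €608.

€608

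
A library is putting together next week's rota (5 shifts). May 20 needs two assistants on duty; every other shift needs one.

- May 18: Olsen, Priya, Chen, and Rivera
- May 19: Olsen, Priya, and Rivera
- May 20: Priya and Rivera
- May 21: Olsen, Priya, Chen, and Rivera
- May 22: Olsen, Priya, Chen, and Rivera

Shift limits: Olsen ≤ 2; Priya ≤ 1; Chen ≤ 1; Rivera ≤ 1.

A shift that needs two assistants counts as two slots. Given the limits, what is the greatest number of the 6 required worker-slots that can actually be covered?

5

Total capacity across all assistants is 2+1+1+1 = 5, and 6 slots are needed, so at most 5 can be filled.
An assignment achieving 5: May 18→Olsen, May 19→Olsen, May 20→Priya+Rivera, May 21→Chen.
Loads: Olsen 2/2, Priya 1/1, Chen 1/1, Rivera 1/1.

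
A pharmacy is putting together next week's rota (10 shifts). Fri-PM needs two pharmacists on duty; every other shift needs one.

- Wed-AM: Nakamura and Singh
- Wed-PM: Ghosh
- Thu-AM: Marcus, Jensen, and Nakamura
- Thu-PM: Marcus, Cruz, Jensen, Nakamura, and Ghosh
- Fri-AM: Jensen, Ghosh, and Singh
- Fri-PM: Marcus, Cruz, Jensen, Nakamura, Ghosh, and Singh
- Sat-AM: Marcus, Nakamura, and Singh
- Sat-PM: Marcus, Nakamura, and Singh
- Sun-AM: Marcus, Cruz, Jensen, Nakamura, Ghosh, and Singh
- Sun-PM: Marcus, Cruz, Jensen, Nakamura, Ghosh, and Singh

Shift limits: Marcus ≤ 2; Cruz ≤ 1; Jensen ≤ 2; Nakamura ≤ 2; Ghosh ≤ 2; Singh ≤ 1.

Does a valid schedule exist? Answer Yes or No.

No

Total capacity is 2+1+2+2+2+1 = 10 but 11 worker-slots are needed — infeasible.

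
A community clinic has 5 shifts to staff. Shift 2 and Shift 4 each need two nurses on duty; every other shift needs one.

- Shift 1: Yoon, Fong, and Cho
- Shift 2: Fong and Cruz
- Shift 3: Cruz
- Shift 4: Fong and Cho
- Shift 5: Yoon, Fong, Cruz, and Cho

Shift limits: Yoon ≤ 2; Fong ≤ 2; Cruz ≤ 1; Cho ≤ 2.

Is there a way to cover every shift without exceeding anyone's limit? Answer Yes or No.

No

Total capacity is 7 and 7 slots are needed, so capacity alone doesn't rule it out.
Shifts {Shift 2, Shift 3} need 3 worker-slots in total, but the nurses available for any of those shifts (Fong and Cruz) can supply at most 2 among them. So no valid schedule exists.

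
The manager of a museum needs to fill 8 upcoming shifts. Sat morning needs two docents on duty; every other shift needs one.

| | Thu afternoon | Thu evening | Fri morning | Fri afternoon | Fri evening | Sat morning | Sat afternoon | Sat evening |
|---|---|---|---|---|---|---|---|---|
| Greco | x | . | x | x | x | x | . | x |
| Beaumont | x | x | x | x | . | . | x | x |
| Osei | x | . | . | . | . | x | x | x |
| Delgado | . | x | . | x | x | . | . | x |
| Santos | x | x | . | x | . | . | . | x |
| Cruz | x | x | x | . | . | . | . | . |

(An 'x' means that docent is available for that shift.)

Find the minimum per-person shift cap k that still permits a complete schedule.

2

With 6 docents and 9 worker-slots to fill, someone must work at least ⌈9/6⌉ = 2 shifts, so k ≥ 2.
k = 2 works: Thu afternoon→Osei, Thu evening→Delgado, Fri morning→Beaumont, Fri afternoon→Delgado, Fri evening→Greco, Sat morning→Greco+Osei, Sat afternoon→Beaumont, Sat evening→Santos.
Loads: Greco 2, Beaumont 2, Osei 2, Delgado 2, Santos 1, Cruz 0 — all ≤ 2.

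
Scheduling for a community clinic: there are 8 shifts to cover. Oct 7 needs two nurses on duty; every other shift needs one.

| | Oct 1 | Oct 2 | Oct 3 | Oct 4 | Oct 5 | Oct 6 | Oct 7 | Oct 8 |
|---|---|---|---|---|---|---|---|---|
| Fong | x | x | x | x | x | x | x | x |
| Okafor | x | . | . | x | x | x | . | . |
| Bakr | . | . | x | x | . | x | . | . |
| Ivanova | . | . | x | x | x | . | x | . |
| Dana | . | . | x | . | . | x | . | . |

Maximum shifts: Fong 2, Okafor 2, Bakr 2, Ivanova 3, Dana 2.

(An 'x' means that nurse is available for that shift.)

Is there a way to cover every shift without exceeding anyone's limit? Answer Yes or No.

No

Total capacity is 11 and 9 slots are needed, so capacity alone doesn't rule it out.
Shifts {Oct 2, Oct 7, Oct 8} need 4 worker-slots in total, but the nurses available for any of those shifts (Fong and Ivanova) can supply at most 3 among them. So no valid schedule exists.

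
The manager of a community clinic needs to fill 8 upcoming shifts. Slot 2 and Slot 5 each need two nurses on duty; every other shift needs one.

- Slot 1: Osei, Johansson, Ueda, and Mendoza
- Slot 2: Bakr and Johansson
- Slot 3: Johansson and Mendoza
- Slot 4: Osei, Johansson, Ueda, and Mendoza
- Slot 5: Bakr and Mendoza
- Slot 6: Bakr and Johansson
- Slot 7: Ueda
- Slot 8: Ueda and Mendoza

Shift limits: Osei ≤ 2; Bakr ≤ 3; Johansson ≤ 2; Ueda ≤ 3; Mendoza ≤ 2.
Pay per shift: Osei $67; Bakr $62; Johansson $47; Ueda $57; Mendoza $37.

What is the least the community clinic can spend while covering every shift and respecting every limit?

Slot 2 can only be covered by Bakr and Johansson, so that assignment is forced.
Slot 5 can only be covered by Bakr and Mendoza, so that assignment is forced.
Slot 7 can only be covered by Ueda, so that assignment is forced.
Picking the cheapest available nurse for each shift independently would cost $460, but that ignores the shift limits.
An optimal schedule: Slot 1→Johansson, Slot 2→Johansson+Bakr, Slot 3→Mendoza, Slot 4→Ueda, Slot 5→Mendoza+Bakr, Slot 6→Bakr, Slot 7→Ueda, Slot 8→Ueda.
Total: 47 + 47 + 62 + 37 + 57 + 37 + 62 + 62 + 57 + 57 = $525.

$525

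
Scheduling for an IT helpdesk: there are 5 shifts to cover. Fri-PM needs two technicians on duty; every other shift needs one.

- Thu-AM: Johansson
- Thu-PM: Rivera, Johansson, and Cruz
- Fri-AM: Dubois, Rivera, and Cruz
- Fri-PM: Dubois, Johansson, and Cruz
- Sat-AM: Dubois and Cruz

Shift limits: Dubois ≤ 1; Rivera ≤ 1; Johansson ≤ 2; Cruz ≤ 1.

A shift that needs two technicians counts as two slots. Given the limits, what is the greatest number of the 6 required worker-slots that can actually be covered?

5

Total capacity across all technicians is 1+1+2+1 = 5, and 6 slots are needed, so at most 5 can be filled.
An assignment achieving 5: Thu-AM→Johansson, Thu-PM→Rivera, Fri-AM→Cruz, Fri-PM→Johansson, Sat-AM→Dubois.
Loads: Dubois 1/1, Rivera 1/1, Johansson 2/2, Cruz 1/1.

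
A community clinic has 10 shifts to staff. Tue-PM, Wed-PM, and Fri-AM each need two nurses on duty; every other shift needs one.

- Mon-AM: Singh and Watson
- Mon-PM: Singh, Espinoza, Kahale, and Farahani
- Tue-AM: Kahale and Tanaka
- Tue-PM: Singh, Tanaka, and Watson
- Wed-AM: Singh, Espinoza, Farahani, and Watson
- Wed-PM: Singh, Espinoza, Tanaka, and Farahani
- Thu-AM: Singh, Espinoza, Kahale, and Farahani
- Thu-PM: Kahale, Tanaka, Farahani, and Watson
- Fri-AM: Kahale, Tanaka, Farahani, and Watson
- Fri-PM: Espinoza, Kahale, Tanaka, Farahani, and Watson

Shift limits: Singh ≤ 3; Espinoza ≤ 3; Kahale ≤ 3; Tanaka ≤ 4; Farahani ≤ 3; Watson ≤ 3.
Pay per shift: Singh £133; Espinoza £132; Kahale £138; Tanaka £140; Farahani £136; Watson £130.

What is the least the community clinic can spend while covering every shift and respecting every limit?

£1731

Picking the cheapest available nurse for each shift independently would cost £1716, but that ignores the shift limits.
An optimal schedule: Mon-AM→Watson, Mon-PM→Espinoza, Tue-AM→Kahale, Tue-PM→Watson+Singh, Wed-AM→Espinoza, Wed-PM→Singh+Farahani, Thu-AM→Singh, Thu-PM→Farahani, Fri-AM→Watson+Farahani, Fri-PM→Espinoza.
Total: 130 + 132 + 138 + 130 + 133 + 132 + 133 + 136 + 133 + 136 + 130 + 136 + 132 = £1731.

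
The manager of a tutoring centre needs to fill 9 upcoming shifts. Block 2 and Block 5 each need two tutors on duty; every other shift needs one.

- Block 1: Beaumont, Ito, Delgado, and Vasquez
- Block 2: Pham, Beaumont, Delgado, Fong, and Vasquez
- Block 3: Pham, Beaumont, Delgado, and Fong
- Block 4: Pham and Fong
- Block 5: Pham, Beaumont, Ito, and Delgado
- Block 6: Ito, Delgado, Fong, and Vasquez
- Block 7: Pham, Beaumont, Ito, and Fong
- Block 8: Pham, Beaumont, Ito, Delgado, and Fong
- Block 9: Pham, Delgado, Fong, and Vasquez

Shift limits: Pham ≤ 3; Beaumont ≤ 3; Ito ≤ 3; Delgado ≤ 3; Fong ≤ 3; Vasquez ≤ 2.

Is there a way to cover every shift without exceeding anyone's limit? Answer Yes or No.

Yes

One valid schedule: Block 1→Beaumont, Block 2→Delgado+Fong, Block 3→Pham, Block 4→Pham, Block 5→Beaumont+Ito, Block 6→Ito, Block 7→Pham, Block 8→Beaumont, Block 9→Delgado.
Loads: Pham 3/3, Beaumont 3/3, Ito 2/3, Delgado 2/3, Fong 1/3, Vasquez 0/2 — all within limits.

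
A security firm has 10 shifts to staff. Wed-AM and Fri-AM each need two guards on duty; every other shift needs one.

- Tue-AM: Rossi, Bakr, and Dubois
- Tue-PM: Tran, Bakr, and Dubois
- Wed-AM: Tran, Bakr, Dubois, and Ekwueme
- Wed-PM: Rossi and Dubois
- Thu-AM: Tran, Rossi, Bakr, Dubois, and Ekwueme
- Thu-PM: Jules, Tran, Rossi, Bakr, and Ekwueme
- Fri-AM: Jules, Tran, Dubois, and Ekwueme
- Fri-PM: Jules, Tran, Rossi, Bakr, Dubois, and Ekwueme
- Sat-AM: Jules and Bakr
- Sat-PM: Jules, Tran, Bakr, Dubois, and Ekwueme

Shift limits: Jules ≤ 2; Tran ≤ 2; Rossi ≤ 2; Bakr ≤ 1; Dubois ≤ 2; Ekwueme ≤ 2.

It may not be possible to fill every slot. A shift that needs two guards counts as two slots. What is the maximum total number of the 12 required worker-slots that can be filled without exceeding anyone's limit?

11

Total capacity across all guards is 2+2+2+1+2+2 = 11, and 12 slots are needed, so at most 11 can be filled.
An assignment achieving 11: Tue-AM→Rossi, Tue-PM→Tran, Wed-AM→Tran+Bakr, Wed-PM→Rossi, Thu-AM→Dubois, Thu-PM→Ekwueme, Fri-AM→Jules+Dubois, Sat-AM→Jules, Sat-PM→Ekwueme.
Loads: Jules 2/2, Tran 2/2, Rossi 2/2, Bakr 1/1, Dubois 2/2, Ekwueme 2/2.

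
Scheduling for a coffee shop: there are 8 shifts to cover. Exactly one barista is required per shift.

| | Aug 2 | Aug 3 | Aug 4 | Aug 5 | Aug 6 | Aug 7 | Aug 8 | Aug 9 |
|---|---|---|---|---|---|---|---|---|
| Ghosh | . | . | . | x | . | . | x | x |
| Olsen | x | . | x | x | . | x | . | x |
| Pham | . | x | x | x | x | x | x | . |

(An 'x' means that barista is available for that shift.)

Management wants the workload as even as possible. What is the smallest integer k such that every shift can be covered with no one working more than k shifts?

With 3 baristas and 8 worker-slots to fill, someone must work at least ⌈8/3⌉ = 3 shifts, so k ≥ 3.
k = 3 works: Aug 2→Olsen, Aug 3→Pham, Aug 4→Olsen, Aug 5→Ghosh, Aug 6→Pham, Aug 7→Olsen, Aug 8→Ghosh, Aug 9→Ghosh.
Loads: Ghosh 3, Olsen 3, Pham 2 — all ≤ 3.

3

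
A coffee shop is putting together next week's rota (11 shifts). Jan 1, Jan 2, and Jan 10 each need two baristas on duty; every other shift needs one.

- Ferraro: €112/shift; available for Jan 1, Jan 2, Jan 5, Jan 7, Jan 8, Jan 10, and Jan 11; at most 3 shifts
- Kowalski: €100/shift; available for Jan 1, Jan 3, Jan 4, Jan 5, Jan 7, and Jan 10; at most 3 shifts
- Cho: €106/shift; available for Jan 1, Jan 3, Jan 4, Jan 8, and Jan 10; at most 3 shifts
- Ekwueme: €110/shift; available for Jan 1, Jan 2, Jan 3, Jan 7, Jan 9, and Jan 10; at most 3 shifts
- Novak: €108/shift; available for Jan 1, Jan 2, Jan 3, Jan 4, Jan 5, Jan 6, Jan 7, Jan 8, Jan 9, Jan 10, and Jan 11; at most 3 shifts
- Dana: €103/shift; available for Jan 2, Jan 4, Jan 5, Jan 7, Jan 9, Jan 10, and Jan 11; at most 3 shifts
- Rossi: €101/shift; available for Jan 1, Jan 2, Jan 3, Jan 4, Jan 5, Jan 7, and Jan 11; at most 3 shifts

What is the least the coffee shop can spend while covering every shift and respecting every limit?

€1446

Jan 6 can only be covered by Novak, so that assignment is forced.
Picking the cheapest available barista for each shift independently would cost €1426, but that ignores the shift limits.
An optimal schedule: Jan 1→Cho+Novak, Jan 2→Rossi+Dana, Jan 3→Kowalski, Jan 4→Kowalski, Jan 5→Kowalski, Jan 6→Novak, Jan 7→Rossi, Jan 8→Cho, Jan 9→Dana, Jan 10→Dana+Cho, Jan 11→Rossi.
Total: 106 + 108 + 101 + 103 + 100 + 100 + 100 + 108 + 101 + 106 + 103 + 103 + 106 + 101 = €1446.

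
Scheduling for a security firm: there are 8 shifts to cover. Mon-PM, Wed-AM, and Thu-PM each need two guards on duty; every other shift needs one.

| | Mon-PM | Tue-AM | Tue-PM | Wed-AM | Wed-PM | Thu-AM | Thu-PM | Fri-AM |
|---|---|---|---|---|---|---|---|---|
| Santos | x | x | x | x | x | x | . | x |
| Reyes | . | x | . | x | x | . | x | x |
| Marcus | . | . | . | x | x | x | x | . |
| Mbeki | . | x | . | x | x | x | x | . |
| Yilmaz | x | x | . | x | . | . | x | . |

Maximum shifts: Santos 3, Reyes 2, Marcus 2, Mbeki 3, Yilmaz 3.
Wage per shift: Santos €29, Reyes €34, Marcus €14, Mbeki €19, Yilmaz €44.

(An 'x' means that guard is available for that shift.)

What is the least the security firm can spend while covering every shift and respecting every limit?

€284

Mon-PM can only be covered by Santos and Yilmaz, so that assignment is forced.
Tue-PM can only be covered by Santos, so that assignment is forced.
Picking the cheapest available guard for each shift independently would cost €244, but that ignores the shift limits.
An optimal schedule: Mon-PM→Santos+Yilmaz, Tue-AM→Mbeki, Tue-PM→Santos, Wed-AM→Mbeki+Reyes, Wed-PM→Marcus, Thu-AM→Marcus, Thu-PM→Mbeki+Reyes, Fri-AM→Santos.
Total: 29 + 44 + 19 + 29 + 19 + 34 + 14 + 14 + 19 + 34 + 29 = €284.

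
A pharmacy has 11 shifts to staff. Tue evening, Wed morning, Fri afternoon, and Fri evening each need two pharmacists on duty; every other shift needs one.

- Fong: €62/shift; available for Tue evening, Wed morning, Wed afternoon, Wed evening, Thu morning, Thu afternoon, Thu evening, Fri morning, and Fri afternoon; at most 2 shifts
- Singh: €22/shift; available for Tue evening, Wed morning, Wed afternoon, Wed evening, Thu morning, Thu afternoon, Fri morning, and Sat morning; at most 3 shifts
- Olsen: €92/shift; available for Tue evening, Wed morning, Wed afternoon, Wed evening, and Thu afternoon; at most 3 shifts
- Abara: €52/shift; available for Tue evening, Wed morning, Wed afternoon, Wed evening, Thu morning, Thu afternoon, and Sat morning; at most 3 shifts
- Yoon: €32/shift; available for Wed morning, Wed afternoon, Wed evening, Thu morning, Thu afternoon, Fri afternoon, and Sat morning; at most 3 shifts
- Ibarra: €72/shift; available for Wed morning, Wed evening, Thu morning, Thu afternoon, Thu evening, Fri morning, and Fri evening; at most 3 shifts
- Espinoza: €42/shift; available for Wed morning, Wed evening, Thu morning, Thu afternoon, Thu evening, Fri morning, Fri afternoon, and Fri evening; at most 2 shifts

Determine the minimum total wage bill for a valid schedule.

€670

Fri evening can only be covered by Ibarra and Espinoza, so that assignment is forced.
Picking the cheapest available pharmacist for each shift independently would cost €490, but that ignores the shift limits.
An optimal schedule: Tue evening→Abara+Fong, Wed morning→Abara+Ibarra, Wed afternoon→Singh, Wed evening→Yoon, Thu morning→Yoon, Thu afternoon→Abara, Thu evening→Espinoza, Fri morning→Singh, Fri afternoon→Yoon+Fong, Fri evening→Espinoza+Ibarra, Sat morning→Singh.
Total: 52 + 62 + 52 + 72 + 22 + 32 + 32 + 52 + 42 + 22 + 32 + 62 + 42 + 72 + 22 = €670.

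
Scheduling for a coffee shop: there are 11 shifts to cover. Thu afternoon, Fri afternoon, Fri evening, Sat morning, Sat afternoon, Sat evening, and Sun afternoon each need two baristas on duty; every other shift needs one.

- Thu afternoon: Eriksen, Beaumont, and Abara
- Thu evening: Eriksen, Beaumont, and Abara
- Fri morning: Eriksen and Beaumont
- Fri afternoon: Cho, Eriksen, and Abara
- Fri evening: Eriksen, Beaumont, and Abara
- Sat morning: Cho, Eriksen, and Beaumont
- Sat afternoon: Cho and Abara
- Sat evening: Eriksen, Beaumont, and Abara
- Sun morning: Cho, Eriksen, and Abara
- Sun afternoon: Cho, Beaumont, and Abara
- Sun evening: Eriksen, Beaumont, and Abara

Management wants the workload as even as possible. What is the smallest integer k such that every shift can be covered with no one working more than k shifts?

5

With 4 baristas and 18 worker-slots to fill, someone must work at least ⌈18/4⌉ = 5 shifts, so k ≥ 5.
k = 5 works: Thu afternoon→Eriksen+Beaumont, Thu evening→Eriksen, Fri morning→Eriksen, Fri afternoon→Cho+Eriksen, Fri evening→Eriksen+Beaumont, Sat morning→Cho+Beaumont, Sat afternoon→Cho+Abara, Sat evening→Beaumont+Abara, Sun morning→Cho, Sun afternoon→Cho+Beaumont, Sun evening→Abara.
Loads: Cho 5, Eriksen 5, Beaumont 5, Abara 3 — all ≤ 5.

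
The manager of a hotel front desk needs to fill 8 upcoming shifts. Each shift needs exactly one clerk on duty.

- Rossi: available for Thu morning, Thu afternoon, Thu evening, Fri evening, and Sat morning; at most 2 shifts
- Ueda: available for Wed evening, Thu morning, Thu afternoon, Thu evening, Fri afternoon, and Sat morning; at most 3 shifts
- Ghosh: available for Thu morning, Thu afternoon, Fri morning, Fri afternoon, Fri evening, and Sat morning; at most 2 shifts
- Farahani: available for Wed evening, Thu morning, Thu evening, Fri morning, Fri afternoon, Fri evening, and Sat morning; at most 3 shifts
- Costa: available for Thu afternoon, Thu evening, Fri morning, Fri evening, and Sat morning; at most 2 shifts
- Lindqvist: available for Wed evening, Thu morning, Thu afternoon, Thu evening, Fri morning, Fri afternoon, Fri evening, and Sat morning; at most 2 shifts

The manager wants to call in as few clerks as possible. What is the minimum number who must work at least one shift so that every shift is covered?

8 slots to fill and no one can take more than 3, so at least ⌈8/3⌉ = 3 clerks are needed.
Rossi, Ueda, and Farahani alone can cover everything: Wed evening→Ueda, Thu morning→Ueda, Thu afternoon→Rossi, Thu evening→Farahani, Fri morning→Farahani, Fri afternoon→Ueda, Fri evening→Rossi, Sat morning→Farahani.

3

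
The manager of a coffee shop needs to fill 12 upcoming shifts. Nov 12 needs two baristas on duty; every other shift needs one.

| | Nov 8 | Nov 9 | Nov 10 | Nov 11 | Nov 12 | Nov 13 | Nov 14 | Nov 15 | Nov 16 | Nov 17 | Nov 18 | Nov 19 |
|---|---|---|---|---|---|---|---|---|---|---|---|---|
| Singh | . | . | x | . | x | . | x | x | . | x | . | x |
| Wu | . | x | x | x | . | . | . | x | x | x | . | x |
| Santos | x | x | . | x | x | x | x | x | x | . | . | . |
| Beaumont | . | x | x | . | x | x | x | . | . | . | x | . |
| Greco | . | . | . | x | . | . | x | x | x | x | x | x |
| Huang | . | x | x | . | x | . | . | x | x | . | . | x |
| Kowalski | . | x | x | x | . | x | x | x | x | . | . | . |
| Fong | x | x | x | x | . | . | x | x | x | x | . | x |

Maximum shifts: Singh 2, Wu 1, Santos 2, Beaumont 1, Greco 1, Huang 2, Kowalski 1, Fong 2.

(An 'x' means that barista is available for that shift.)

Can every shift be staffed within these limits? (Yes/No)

No

Total capacity is 2+1+2+1+1+2+1+2 = 12 but 13 worker-slots are needed — infeasible.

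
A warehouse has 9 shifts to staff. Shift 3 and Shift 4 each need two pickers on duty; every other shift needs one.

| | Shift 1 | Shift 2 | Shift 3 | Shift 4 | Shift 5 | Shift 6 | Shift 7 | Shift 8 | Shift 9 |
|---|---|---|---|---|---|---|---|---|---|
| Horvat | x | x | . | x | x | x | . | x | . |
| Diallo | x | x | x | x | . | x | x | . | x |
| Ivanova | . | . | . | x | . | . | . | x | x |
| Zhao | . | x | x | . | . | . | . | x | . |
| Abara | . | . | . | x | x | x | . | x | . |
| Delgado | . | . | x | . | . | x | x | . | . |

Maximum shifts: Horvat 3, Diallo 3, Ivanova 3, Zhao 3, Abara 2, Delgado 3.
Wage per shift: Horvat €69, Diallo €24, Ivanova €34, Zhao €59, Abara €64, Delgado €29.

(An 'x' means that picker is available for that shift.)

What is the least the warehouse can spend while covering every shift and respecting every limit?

€384

Picking the cheapest available picker for each shift independently would cost €329, but that ignores the shift limits.
An optimal schedule: Shift 1→Diallo, Shift 2→Diallo, Shift 3→Delgado+Zhao, Shift 4→Diallo+Ivanova, Shift 5→Abara, Shift 6→Delgado, Shift 7→Delgado, Shift 8→Ivanova, Shift 9→Ivanova.
Total: 24 + 24 + 29 + 59 + 24 + 34 + 64 + 29 + 29 + 34 + 34 = €384.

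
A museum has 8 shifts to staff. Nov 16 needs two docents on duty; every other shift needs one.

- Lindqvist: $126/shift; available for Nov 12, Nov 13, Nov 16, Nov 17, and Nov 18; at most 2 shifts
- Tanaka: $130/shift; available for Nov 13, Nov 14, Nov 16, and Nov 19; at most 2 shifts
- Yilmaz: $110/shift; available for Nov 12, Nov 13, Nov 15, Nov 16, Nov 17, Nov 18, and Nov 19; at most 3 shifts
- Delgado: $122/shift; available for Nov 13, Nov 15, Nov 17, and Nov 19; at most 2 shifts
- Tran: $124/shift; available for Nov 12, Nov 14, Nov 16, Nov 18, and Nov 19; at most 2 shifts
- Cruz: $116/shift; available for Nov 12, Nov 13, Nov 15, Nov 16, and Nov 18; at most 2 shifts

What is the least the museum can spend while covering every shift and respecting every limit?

$1054

Picking the cheapest available docent for each shift independently would cost $1010, but that ignores the shift limits.
An optimal schedule: Nov 12→Yilmaz, Nov 13→Delgado, Nov 14→Tran, Nov 15→Yilmaz, Nov 16→Cruz+Tran, Nov 17→Yilmaz, Nov 18→Cruz, Nov 19→Delgado.
Total: 110 + 122 + 124 + 110 + 116 + 124 + 110 + 116 + 122 = $1054.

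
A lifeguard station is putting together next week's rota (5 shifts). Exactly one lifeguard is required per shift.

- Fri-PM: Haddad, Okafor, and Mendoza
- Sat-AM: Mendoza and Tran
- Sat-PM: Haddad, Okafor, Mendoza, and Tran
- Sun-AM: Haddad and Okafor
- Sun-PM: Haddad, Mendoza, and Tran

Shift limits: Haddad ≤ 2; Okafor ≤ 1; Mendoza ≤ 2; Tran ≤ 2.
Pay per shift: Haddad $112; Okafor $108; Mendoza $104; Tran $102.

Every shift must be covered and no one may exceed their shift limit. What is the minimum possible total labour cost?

$520

Picking the cheapest available lifeguard for each shift independently would cost $518, but that ignores the shift limits.
An optimal schedule: Fri-PM→Mendoza, Sat-AM→Tran, Sat-PM→Mendoza, Sun-AM→Okafor, Sun-PM→Tran.
Total: 104 + 102 + 104 + 108 + 102 = $520.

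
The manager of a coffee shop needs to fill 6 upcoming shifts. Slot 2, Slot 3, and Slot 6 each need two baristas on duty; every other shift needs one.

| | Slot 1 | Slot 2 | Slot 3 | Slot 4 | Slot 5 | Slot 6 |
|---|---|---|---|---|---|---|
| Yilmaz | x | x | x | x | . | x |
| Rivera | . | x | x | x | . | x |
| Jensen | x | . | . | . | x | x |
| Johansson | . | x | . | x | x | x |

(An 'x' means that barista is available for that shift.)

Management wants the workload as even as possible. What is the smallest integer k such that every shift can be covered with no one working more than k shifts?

With 4 baristas and 9 worker-slots to fill, someone must work at least ⌈9/4⌉ = 3 shifts, so k ≥ 3.
k = 3 works: Slot 1→Yilmaz, Slot 2→Yilmaz+Rivera, Slot 3→Yilmaz+Rivera, Slot 4→Rivera, Slot 5→Jensen, Slot 6→Jensen+Johansson.
Loads: Yilmaz 3, Rivera 3, Jensen 2, Johansson 1 — all ≤ 3.

3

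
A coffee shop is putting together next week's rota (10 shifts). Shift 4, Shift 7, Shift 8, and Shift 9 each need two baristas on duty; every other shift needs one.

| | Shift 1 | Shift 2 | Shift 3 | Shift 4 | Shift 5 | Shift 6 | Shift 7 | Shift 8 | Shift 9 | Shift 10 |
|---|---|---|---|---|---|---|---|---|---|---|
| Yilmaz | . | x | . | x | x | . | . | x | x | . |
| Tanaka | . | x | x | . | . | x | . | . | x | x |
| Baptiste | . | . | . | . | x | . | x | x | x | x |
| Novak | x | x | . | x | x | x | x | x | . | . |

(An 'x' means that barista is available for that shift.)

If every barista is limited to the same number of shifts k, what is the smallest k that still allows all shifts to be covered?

4

With 4 baristas and 14 worker-slots to fill, someone must work at least ⌈14/4⌉ = 4 shifts, so k ≥ 4.
k = 4 works: Shift 1→Novak, Shift 2→Yilmaz, Shift 3→Tanaka, Shift 4→Yilmaz+Novak, Shift 5→Yilmaz, Shift 6→Tanaka, Shift 7→Baptiste+Novak, Shift 8→Yilmaz+Baptiste, Shift 9→Tanaka+Baptiste, Shift 10→Tanaka.
Loads: Yilmaz 4, Tanaka 4, Baptiste 3, Novak 3 — all ≤ 4.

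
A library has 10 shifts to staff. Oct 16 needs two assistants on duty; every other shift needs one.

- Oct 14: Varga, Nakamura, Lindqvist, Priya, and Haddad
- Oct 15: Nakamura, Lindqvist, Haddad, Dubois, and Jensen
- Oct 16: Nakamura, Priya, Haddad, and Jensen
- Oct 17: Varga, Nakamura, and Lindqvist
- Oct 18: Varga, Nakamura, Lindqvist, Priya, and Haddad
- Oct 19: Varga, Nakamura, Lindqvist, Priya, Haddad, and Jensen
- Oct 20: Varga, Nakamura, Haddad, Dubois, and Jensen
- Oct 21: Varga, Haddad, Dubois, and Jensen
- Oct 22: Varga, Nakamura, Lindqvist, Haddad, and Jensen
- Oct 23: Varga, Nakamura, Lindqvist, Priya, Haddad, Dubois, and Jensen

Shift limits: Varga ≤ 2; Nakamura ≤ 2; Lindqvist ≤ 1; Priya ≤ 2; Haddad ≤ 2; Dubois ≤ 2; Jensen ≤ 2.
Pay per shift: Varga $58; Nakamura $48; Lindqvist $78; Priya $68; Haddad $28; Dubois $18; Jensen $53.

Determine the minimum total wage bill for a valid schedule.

Picking the cheapest available assistant for each shift independently would cost $308, but that ignores the shift limits.
An optimal schedule: Oct 14→Haddad, Oct 15→Dubois, Oct 16→Jensen+Priya, Oct 17→Nakamura, Oct 18→Haddad, Oct 19→Varga, Oct 20→Nakamura, Oct 21→Dubois, Oct 22→Jensen, Oct 23→Varga.
Total: 28 + 18 + 53 + 68 + 48 + 28 + 58 + 48 + 18 + 53 + 58 = $478.

$478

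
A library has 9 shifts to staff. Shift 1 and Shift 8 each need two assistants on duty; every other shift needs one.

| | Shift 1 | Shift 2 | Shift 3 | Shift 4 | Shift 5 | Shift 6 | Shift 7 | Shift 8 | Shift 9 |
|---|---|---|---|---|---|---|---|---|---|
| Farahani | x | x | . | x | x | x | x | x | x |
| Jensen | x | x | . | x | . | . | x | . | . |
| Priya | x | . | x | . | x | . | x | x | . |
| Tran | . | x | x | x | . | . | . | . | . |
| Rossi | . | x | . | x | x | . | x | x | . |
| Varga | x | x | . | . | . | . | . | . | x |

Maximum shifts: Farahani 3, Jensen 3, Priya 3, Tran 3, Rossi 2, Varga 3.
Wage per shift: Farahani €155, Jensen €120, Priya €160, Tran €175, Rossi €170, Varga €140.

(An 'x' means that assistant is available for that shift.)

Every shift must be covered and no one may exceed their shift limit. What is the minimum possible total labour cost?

Shift 6 can only be covered by Farahani, so that assignment is forced.
Picking the cheapest available assistant for each shift independently would cost €1545, but that ignores the shift limits.
An optimal schedule: Shift 1→Jensen+Varga, Shift 2→Varga, Shift 3→Priya, Shift 4→Jensen, Shift 5→Farahani, Shift 6→Farahani, Shift 7→Jensen, Shift 8→Farahani+Priya, Shift 9→Varga.
Total: 120 + 140 + 140 + 160 + 120 + 155 + 155 + 120 + 155 + 160 + 140 = €1565.

€1565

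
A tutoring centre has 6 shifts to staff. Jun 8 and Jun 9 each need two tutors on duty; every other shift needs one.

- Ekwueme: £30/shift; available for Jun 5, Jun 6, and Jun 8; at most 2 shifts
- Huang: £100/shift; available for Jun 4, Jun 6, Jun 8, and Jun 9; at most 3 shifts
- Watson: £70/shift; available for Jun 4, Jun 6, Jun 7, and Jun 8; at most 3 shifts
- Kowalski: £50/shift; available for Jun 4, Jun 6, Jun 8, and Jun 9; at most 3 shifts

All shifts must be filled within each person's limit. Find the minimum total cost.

Jun 5 can only be covered by Ekwueme, so that assignment is forced.
Jun 7 can only be covered by Watson, so that assignment is forced.
Jun 9 can only be covered by Huang and Kowalski, so that assignment is forced.
Picking the cheapest available tutor for each shift independently would cost £410, but that ignores the shift limits.
An optimal schedule: Jun 4→Kowalski, Jun 5→Ekwueme, Jun 6→Ekwueme, Jun 7→Watson, Jun 8→Kowalski+Watson, Jun 9→Kowalski+Huang.
Total: 50 + 30 + 30 + 70 + 50 + 70 + 50 + 100 = £450.

£450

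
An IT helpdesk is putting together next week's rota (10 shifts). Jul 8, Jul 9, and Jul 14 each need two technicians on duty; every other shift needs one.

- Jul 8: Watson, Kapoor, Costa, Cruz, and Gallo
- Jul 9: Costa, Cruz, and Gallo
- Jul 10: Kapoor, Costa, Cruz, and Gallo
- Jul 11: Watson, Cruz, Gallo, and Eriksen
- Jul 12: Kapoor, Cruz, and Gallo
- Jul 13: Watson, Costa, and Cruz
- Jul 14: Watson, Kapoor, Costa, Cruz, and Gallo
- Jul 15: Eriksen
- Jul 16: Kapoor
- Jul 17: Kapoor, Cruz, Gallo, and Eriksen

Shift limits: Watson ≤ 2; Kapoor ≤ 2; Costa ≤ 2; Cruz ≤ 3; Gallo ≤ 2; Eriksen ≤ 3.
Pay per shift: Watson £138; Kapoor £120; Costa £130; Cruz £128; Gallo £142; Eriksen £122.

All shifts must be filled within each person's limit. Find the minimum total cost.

£1668

Jul 15 can only be covered by Eriksen, so that assignment is forced.
Jul 16 can only be covered by Kapoor, so that assignment is forced.
Picking the cheapest available technician for each shift independently would cost £1606, but that ignores the shift limits.
An optimal schedule: Jul 8→Costa+Watson, Jul 9→Cruz+Costa, Jul 10→Cruz, Jul 11→Eriksen, Jul 12→Kapoor, Jul 13→Cruz, Jul 14→Watson+Gallo, Jul 15→Eriksen, Jul 16→Kapoor, Jul 17→Eriksen.
Total: 130 + 138 + 128 + 130 + 128 + 122 + 120 + 128 + 138 + 142 + 122 + 120 + 122 = £1668.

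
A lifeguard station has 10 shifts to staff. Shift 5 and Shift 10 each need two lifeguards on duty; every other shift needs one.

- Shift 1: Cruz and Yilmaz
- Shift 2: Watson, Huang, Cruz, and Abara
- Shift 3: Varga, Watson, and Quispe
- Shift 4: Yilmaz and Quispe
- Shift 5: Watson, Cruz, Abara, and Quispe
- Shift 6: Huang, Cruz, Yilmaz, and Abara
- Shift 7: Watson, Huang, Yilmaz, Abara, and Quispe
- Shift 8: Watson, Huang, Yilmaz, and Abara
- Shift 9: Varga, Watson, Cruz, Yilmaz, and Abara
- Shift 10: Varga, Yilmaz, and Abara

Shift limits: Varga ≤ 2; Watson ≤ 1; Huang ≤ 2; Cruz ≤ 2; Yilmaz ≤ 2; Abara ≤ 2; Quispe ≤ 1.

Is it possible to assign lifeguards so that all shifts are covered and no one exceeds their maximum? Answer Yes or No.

One valid schedule: Shift 1→Cruz, Shift 2→Watson, Shift 3→Varga, Shift 4→Yilmaz, Shift 5→Abara+Quispe, Shift 6→Huang, Shift 7→Abara, Shift 8→Huang, Shift 9→Cruz, Shift 10→Varga+Yilmaz.
Loads: Varga 2/2, Watson 1/1, Huang 2/2, Cruz 2/2, Yilmaz 2/2, Abara 2/2, Quispe 1/1 — all within limits.

Yes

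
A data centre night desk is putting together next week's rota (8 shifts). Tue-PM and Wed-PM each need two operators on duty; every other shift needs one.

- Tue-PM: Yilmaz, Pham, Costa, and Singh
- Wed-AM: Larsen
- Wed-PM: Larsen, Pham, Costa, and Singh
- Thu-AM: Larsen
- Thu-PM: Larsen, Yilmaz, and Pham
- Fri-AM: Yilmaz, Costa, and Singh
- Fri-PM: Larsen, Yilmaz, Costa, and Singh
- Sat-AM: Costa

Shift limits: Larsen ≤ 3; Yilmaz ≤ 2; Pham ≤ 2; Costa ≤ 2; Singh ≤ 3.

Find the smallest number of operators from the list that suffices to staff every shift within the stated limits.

10 slots to fill and no one can take more than 3, so at least ⌈10/3⌉ = 4 operators are needed.
Larsen, Yilmaz, Costa, and Singh alone can cover everything: Tue-PM→Yilmaz+Singh, Wed-AM→Larsen, Wed-PM→Costa+Singh, Thu-AM→Larsen, Thu-PM→Larsen, Fri-AM→Yilmaz, Fri-PM→Singh, Sat-AM→Costa.

4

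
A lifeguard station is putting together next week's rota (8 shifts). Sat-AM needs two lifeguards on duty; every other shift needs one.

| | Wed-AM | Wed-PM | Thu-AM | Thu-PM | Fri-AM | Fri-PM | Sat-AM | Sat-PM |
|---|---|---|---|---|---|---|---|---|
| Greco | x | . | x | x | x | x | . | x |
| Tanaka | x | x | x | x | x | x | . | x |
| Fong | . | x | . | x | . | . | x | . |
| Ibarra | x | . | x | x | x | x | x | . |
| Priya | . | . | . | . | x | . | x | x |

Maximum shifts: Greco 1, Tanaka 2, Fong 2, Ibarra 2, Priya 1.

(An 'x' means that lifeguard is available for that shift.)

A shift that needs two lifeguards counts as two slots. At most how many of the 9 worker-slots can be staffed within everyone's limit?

8

Total capacity across all lifeguards is 1+2+2+2+1 = 8, and 9 slots are needed, so at most 8 can be filled.
An assignment achieving 8: Wed-AM→Greco, Wed-PM→Tanaka, Thu-AM→Tanaka, Thu-PM→Fong, Fri-PM→Ibarra, Sat-AM→Fong+Ibarra, Sat-PM→Priya.
Loads: Greco 1/1, Tanaka 2/2, Fong 2/2, Ibarra 2/2, Priya 1/1.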